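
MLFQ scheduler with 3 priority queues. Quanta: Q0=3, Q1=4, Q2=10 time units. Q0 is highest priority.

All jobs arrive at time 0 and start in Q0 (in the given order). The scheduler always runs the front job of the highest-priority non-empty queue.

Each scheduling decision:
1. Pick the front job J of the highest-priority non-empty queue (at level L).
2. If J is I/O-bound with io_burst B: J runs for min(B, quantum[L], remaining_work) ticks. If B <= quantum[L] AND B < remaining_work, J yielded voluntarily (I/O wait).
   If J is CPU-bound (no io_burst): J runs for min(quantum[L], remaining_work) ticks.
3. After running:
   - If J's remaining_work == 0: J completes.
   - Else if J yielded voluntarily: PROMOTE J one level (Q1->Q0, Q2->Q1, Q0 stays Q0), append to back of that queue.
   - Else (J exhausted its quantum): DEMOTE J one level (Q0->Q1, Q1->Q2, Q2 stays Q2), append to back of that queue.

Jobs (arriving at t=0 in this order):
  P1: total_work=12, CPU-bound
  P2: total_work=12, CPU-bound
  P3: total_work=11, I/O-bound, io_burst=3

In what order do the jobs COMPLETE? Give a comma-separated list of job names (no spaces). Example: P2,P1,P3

t=0-3: P1@Q0 runs 3, rem=9, quantum used, demote→Q1. Q0=[P2,P3] Q1=[P1] Q2=[]
t=3-6: P2@Q0 runs 3, rem=9, quantum used, demote→Q1. Q0=[P3] Q1=[P1,P2] Q2=[]
t=6-9: P3@Q0 runs 3, rem=8, I/O yield, promote→Q0. Q0=[P3] Q1=[P1,P2] Q2=[]
t=9-12: P3@Q0 runs 3, rem=5, I/O yield, promote→Q0. Q0=[P3] Q1=[P1,P2] Q2=[]
t=12-15: P3@Q0 runs 3, rem=2, I/O yield, promote→Q0. Q0=[P3] Q1=[P1,P2] Q2=[]
t=15-17: P3@Q0 runs 2, rem=0, completes. Q0=[] Q1=[P1,P2] Q2=[]
t=17-21: P1@Q1 runs 4, rem=5, quantum used, demote→Q2. Q0=[] Q1=[P2] Q2=[P1]
t=21-25: P2@Q1 runs 4, rem=5, quantum used, demote→Q2. Q0=[] Q1=[] Q2=[P1,P2]
t=25-30: P1@Q2 runs 5, rem=0, completes. Q0=[] Q1=[] Q2=[P2]
t=30-35: P2@Q2 runs 5, rem=0, completes. Q0=[] Q1=[] Q2=[]

Answer: P3,P1,P2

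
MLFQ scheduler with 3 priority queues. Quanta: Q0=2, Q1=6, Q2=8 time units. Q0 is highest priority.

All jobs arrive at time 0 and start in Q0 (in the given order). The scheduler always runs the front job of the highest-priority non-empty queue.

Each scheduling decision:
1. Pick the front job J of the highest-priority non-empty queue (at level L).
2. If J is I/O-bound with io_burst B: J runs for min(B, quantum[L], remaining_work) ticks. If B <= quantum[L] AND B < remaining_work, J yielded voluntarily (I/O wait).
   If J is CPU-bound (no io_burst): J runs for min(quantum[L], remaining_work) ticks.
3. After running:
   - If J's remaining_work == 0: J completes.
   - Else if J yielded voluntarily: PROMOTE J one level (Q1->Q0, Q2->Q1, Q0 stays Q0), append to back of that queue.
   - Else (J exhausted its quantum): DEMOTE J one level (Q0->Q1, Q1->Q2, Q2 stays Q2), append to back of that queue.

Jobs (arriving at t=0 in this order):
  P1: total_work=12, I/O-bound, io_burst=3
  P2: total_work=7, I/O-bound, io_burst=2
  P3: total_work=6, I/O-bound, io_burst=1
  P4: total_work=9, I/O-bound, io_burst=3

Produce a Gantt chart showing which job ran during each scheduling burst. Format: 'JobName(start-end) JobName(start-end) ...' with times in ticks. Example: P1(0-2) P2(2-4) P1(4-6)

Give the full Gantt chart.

Answer: P1(0-2) P2(2-4) P3(4-5) P4(5-7) P2(7-9) P3(9-10) P2(10-12) P3(12-13) P2(13-14) P3(14-15) P3(15-16) P3(16-17) P1(17-20) P1(20-22) P4(22-25) P4(25-27) P1(27-30) P1(30-32) P4(32-34)

Derivation:
t=0-2: P1@Q0 runs 2, rem=10, quantum used, demote→Q1. Q0=[P2,P3,P4] Q1=[P1] Q2=[]
t=2-4: P2@Q0 runs 2, rem=5, I/O yield, promote→Q0. Q0=[P3,P4,P2] Q1=[P1] Q2=[]
t=4-5: P3@Q0 runs 1, rem=5, I/O yield, promote→Q0. Q0=[P4,P2,P3] Q1=[P1] Q2=[]
t=5-7: P4@Q0 runs 2, rem=7, quantum used, demote→Q1. Q0=[P2,P3] Q1=[P1,P4] Q2=[]
t=7-9: P2@Q0 runs 2, rem=3, I/O yield, promote→Q0. Q0=[P3,P2] Q1=[P1,P4] Q2=[]
t=9-10: P3@Q0 runs 1, rem=4, I/O yield, promote→Q0. Q0=[P2,P3] Q1=[P1,P4] Q2=[]
t=10-12: P2@Q0 runs 2, rem=1, I/O yield, promote→Q0. Q0=[P3,P2] Q1=[P1,P4] Q2=[]
t=12-13: P3@Q0 runs 1, rem=3, I/O yield, promote→Q0. Q0=[P2,P3] Q1=[P1,P4] Q2=[]
t=13-14: P2@Q0 runs 1, rem=0, completes. Q0=[P3] Q1=[P1,P4] Q2=[]
t=14-15: P3@Q0 runs 1, rem=2, I/O yield, promote→Q0. Q0=[P3] Q1=[P1,P4] Q2=[]
t=15-16: P3@Q0 runs 1, rem=1, I/O yield, promote→Q0. Q0=[P3] Q1=[P1,P4] Q2=[]
t=16-17: P3@Q0 runs 1, rem=0, completes. Q0=[] Q1=[P1,P4] Q2=[]
t=17-20: P1@Q1 runs 3, rem=7, I/O yield, promote→Q0. Q0=[P1] Q1=[P4] Q2=[]
t=20-22: P1@Q0 runs 2, rem=5, quantum used, demote→Q1. Q0=[] Q1=[P4,P1] Q2=[]
t=22-25: P4@Q1 runs 3, rem=4, I/O yield, promote→Q0. Q0=[P4] Q1=[P1] Q2=[]
t=25-27: P4@Q0 runs 2, rem=2, quantum used, demote→Q1. Q0=[] Q1=[P1,P4] Q2=[]
t=27-30: P1@Q1 runs 3, rem=2, I/O yield, promote→Q0. Q0=[P1] Q1=[P4] Q2=[]
t=30-32: P1@Q0 runs 2, rem=0, completes. Q0=[] Q1=[P4] Q2=[]
t=32-34: P4@Q1 runs 2, rem=0, completes. Q0=[] Q1=[] Q2=[]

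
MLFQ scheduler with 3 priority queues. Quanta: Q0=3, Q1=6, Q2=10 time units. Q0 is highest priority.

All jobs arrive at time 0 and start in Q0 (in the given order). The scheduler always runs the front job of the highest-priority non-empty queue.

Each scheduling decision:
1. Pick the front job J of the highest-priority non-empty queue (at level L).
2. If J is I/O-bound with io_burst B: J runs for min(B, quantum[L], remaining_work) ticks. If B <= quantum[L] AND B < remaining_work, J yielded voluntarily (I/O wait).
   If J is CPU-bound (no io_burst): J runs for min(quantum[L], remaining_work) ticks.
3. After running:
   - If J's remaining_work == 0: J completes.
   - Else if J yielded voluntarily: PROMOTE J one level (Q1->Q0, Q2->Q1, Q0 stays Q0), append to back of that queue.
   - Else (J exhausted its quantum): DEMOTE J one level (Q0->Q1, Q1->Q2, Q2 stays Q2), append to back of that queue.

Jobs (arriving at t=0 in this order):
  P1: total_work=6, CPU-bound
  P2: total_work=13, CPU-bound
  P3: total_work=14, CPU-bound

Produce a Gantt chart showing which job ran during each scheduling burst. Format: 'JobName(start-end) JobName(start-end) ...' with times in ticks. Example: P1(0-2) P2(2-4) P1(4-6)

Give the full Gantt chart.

Answer: P1(0-3) P2(3-6) P3(6-9) P1(9-12) P2(12-18) P3(18-24) P2(24-28) P3(28-33)

Derivation:
t=0-3: P1@Q0 runs 3, rem=3, quantum used, demote→Q1. Q0=[P2,P3] Q1=[P1] Q2=[]
t=3-6: P2@Q0 runs 3, rem=10, quantum used, demote→Q1. Q0=[P3] Q1=[P1,P2] Q2=[]
t=6-9: P3@Q0 runs 3, rem=11, quantum used, demote→Q1. Q0=[] Q1=[P1,P2,P3] Q2=[]
t=9-12: P1@Q1 runs 3, rem=0, completes. Q0=[] Q1=[P2,P3] Q2=[]
t=12-18: P2@Q1 runs 6, rem=4, quantum used, demote→Q2. Q0=[] Q1=[P3] Q2=[P2]
t=18-24: P3@Q1 runs 6, rem=5, quantum used, demote→Q2. Q0=[] Q1=[] Q2=[P2,P3]
t=24-28: P2@Q2 runs 4, rem=0, completes. Q0=[] Q1=[] Q2=[P3]
t=28-33: P3@Q2 runs 5, rem=0, completes. Q0=[] Q1=[] Q2=[]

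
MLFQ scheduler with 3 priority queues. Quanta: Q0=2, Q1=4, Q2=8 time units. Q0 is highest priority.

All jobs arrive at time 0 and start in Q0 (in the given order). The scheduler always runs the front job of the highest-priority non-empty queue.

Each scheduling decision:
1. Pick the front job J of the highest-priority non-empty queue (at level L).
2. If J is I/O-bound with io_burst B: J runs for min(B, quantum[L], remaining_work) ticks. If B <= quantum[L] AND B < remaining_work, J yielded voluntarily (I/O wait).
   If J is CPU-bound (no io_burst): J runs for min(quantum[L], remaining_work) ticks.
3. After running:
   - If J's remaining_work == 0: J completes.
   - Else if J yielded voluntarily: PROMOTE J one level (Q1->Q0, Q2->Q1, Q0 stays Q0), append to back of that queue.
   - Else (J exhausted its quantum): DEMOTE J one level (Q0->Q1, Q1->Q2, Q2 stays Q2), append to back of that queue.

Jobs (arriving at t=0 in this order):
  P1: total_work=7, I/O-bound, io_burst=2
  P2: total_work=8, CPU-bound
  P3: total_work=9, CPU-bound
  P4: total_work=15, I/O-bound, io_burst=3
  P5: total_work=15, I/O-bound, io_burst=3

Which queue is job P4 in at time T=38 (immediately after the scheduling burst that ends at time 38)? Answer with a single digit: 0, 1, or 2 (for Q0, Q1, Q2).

Answer: 1

Derivation:
t=0-2: P1@Q0 runs 2, rem=5, I/O yield, promote→Q0. Q0=[P2,P3,P4,P5,P1] Q1=[] Q2=[]
t=2-4: P2@Q0 runs 2, rem=6, quantum used, demote→Q1. Q0=[P3,P4,P5,P1] Q1=[P2] Q2=[]
t=4-6: P3@Q0 runs 2, rem=7, quantum used, demote→Q1. Q0=[P4,P5,P1] Q1=[P2,P3] Q2=[]
t=6-8: P4@Q0 runs 2, rem=13, quantum used, demote→Q1. Q0=[P5,P1] Q1=[P2,P3,P4] Q2=[]
t=8-10: P5@Q0 runs 2, rem=13, quantum used, demote→Q1. Q0=[P1] Q1=[P2,P3,P4,P5] Q2=[]
t=10-12: P1@Q0 runs 2, rem=3, I/O yield, promote→Q0. Q0=[P1] Q1=[P2,P3,P4,P5] Q2=[]
t=12-14: P1@Q0 runs 2, rem=1, I/O yield, promote→Q0. Q0=[P1] Q1=[P2,P3,P4,P5] Q2=[]
t=14-15: P1@Q0 runs 1, rem=0, completes. Q0=[] Q1=[P2,P3,P4,P5] Q2=[]
t=15-19: P2@Q1 runs 4, rem=2, quantum used, demote→Q2. Q0=[] Q1=[P3,P4,P5] Q2=[P2]
t=19-23: P3@Q1 runs 4, rem=3, quantum used, demote→Q2. Q0=[] Q1=[P4,P5] Q2=[P2,P3]
t=23-26: P4@Q1 runs 3, rem=10, I/O yield, promote→Q0. Q0=[P4] Q1=[P5] Q2=[P2,P3]
t=26-28: P4@Q0 runs 2, rem=8, quantum used, demote→Q1. Q0=[] Q1=[P5,P4] Q2=[P2,P3]
t=28-31: P5@Q1 runs 3, rem=10, I/O yield, promote→Q0. Q0=[P5] Q1=[P4] Q2=[P2,P3]
t=31-33: P5@Q0 runs 2, rem=8, quantum used, demote→Q1. Q0=[] Q1=[P4,P5] Q2=[P2,P3]
t=33-36: P4@Q1 runs 3, rem=5, I/O yield, promote→Q0. Q0=[P4] Q1=[P5] Q2=[P2,P3]
t=36-38: P4@Q0 runs 2, rem=3, quantum used, demote→Q1. Q0=[] Q1=[P5,P4] Q2=[P2,P3]
t=38-41: P5@Q1 runs 3, rem=5, I/O yield, promote→Q0. Q0=[P5] Q1=[P4] Q2=[P2,P3]
t=41-43: P5@Q0 runs 2, rem=3, quantum used, demote→Q1. Q0=[] Q1=[P4,P5] Q2=[P2,P3]
t=43-46: P4@Q1 runs 3, rem=0, completes. Q0=[] Q1=[P5] Q2=[P2,P3]
t=46-49: P5@Q1 runs 3, rem=0, completes. Q0=[] Q1=[] Q2=[P2,P3]
t=49-51: P2@Q2 runs 2, rem=0, completes. Q0=[] Q1=[] Q2=[P3]
t=51-54: P3@Q2 runs 3, rem=0, completes. Q0=[] Q1=[] Q2=[]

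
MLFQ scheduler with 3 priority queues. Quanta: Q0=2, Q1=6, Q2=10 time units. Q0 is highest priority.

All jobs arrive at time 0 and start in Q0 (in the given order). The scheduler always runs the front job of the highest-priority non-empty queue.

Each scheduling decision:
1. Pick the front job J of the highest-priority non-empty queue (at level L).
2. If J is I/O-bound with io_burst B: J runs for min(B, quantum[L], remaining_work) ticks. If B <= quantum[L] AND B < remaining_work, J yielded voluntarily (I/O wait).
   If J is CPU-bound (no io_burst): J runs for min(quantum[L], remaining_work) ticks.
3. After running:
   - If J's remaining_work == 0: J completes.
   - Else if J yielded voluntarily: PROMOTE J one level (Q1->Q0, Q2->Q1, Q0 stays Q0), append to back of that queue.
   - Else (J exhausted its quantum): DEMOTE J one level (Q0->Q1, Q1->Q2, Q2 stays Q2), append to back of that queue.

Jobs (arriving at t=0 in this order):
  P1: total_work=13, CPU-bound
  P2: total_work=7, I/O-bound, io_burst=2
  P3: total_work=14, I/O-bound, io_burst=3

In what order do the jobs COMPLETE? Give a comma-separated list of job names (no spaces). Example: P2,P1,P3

Answer: P2,P3,P1

Derivation:
t=0-2: P1@Q0 runs 2, rem=11, quantum used, demote→Q1. Q0=[P2,P3] Q1=[P1] Q2=[]
t=2-4: P2@Q0 runs 2, rem=5, I/O yield, promote→Q0. Q0=[P3,P2] Q1=[P1] Q2=[]
t=4-6: P3@Q0 runs 2, rem=12, quantum used, demote→Q1. Q0=[P2] Q1=[P1,P3] Q2=[]
t=6-8: P2@Q0 runs 2, rem=3, I/O yield, promote→Q0. Q0=[P2] Q1=[P1,P3] Q2=[]
t=8-10: P2@Q0 runs 2, rem=1, I/O yield, promote→Q0. Q0=[P2] Q1=[P1,P3] Q2=[]
t=10-11: P2@Q0 runs 1, rem=0, completes. Q0=[] Q1=[P1,P3] Q2=[]
t=11-17: P1@Q1 runs 6, rem=5, quantum used, demote→Q2. Q0=[] Q1=[P3] Q2=[P1]
t=17-20: P3@Q1 runs 3, rem=9, I/O yield, promote→Q0. Q0=[P3] Q1=[] Q2=[P1]
t=20-22: P3@Q0 runs 2, rem=7, quantum used, demote→Q1. Q0=[] Q1=[P3] Q2=[P1]
t=22-25: P3@Q1 runs 3, rem=4, I/O yield, promote→Q0. Q0=[P3] Q1=[] Q2=[P1]
t=25-27: P3@Q0 runs 2, rem=2, quantum used, demote→Q1. Q0=[] Q1=[P3] Q2=[P1]
t=27-29: P3@Q1 runs 2, rem=0, completes. Q0=[] Q1=[] Q2=[P1]
t=29-34: P1@Q2 runs 5, rem=0, completes. Q0=[] Q1=[] Q2=[]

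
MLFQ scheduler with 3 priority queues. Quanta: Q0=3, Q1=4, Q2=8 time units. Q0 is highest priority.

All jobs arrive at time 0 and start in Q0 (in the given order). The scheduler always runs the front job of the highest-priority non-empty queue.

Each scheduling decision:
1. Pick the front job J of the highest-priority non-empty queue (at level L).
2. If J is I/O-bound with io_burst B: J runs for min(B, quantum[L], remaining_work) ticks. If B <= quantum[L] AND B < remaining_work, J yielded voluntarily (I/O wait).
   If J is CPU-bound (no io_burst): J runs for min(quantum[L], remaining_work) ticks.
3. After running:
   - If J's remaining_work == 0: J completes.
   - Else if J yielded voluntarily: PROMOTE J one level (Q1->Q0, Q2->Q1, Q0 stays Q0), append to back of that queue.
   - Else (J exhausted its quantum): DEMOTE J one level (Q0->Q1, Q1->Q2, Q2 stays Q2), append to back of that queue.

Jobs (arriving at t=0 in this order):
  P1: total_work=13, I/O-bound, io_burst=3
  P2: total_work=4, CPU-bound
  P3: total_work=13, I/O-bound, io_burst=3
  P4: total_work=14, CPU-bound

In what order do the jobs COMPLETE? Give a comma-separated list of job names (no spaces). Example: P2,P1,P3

Answer: P1,P3,P2,P4

Derivation:
t=0-3: P1@Q0 runs 3, rem=10, I/O yield, promote→Q0. Q0=[P2,P3,P4,P1] Q1=[] Q2=[]
t=3-6: P2@Q0 runs 3, rem=1, quantum used, demote→Q1. Q0=[P3,P4,P1] Q1=[P2] Q2=[]
t=6-9: P3@Q0 runs 3, rem=10, I/O yield, promote→Q0. Q0=[P4,P1,P3] Q1=[P2] Q2=[]
t=9-12: P4@Q0 runs 3, rem=11, quantum used, demote→Q1. Q0=[P1,P3] Q1=[P2,P4] Q2=[]
t=12-15: P1@Q0 runs 3, rem=7, I/O yield, promote→Q0. Q0=[P3,P1] Q1=[P2,P4] Q2=[]
t=15-18: P3@Q0 runs 3, rem=7, I/O yield, promote→Q0. Q0=[P1,P3] Q1=[P2,P4] Q2=[]
t=18-21: P1@Q0 runs 3, rem=4, I/O yield, promote→Q0. Q0=[P3,P1] Q1=[P2,P4] Q2=[]
t=21-24: P3@Q0 runs 3, rem=4, I/O yield, promote→Q0. Q0=[P1,P3] Q1=[P2,P4] Q2=[]
t=24-27: P1@Q0 runs 3, rem=1, I/O yield, promote→Q0. Q0=[P3,P1] Q1=[P2,P4] Q2=[]
t=27-30: P3@Q0 runs 3, rem=1, I/O yield, promote→Q0. Q0=[P1,P3] Q1=[P2,P4] Q2=[]
t=30-31: P1@Q0 runs 1, rem=0, completes. Q0=[P3] Q1=[P2,P4] Q2=[]
t=31-32: P3@Q0 runs 1, rem=0, completes. Q0=[] Q1=[P2,P4] Q2=[]
t=32-33: P2@Q1 runs 1, rem=0, completes. Q0=[] Q1=[P4] Q2=[]
t=33-37: P4@Q1 runs 4, rem=7, quantum used, demote→Q2. Q0=[] Q1=[] Q2=[P4]
t=37-44: P4@Q2 runs 7, rem=0, completes. Q0=[] Q1=[] Q2=[]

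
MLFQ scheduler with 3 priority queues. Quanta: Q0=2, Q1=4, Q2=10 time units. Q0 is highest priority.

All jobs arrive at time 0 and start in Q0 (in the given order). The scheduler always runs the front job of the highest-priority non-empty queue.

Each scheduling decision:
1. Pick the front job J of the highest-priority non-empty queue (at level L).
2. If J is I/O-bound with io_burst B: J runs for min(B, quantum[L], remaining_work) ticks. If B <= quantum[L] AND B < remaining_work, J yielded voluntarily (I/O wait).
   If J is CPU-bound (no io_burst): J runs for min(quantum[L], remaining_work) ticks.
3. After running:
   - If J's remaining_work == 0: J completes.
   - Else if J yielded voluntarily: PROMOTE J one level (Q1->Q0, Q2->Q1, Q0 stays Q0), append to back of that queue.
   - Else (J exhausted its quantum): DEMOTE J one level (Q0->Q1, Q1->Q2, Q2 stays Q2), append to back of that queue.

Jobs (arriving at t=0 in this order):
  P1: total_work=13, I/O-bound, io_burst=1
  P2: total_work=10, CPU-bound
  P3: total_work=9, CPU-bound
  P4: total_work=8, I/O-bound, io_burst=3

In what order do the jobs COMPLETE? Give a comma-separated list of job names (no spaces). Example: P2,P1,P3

Answer: P1,P4,P2,P3

Derivation:
t=0-1: P1@Q0 runs 1, rem=12, I/O yield, promote→Q0. Q0=[P2,P3,P4,P1] Q1=[] Q2=[]
t=1-3: P2@Q0 runs 2, rem=8, quantum used, demote→Q1. Q0=[P3,P4,P1] Q1=[P2] Q2=[]
t=3-5: P3@Q0 runs 2, rem=7, quantum used, demote→Q1. Q0=[P4,P1] Q1=[P2,P3] Q2=[]
t=5-7: P4@Q0 runs 2, rem=6, quantum used, demote→Q1. Q0=[P1] Q1=[P2,P3,P4] Q2=[]
t=7-8: P1@Q0 runs 1, rem=11, I/O yield, promote→Q0. Q0=[P1] Q1=[P2,P3,P4] Q2=[]
t=8-9: P1@Q0 runs 1, rem=10, I/O yield, promote→Q0. Q0=[P1] Q1=[P2,P3,P4] Q2=[]
t=9-10: P1@Q0 runs 1, rem=9, I/O yield, promote→Q0. Q0=[P1] Q1=[P2,P3,P4] Q2=[]
t=10-11: P1@Q0 runs 1, rem=8, I/O yield, promote→Q0. Q0=[P1] Q1=[P2,P3,P4] Q2=[]
t=11-12: P1@Q0 runs 1, rem=7, I/O yield, promote→Q0. Q0=[P1] Q1=[P2,P3,P4] Q2=[]
t=12-13: P1@Q0 runs 1, rem=6, I/O yield, promote→Q0. Q0=[P1] Q1=[P2,P3,P4] Q2=[]
t=13-14: P1@Q0 runs 1, rem=5, I/O yield, promote→Q0. Q0=[P1] Q1=[P2,P3,P4] Q2=[]
t=14-15: P1@Q0 runs 1, rem=4, I/O yield, promote→Q0. Q0=[P1] Q1=[P2,P3,P4] Q2=[]
t=15-16: P1@Q0 runs 1, rem=3, I/O yield, promote→Q0. Q0=[P1] Q1=[P2,P3,P4] Q2=[]
t=16-17: P1@Q0 runs 1, rem=2, I/O yield, promote→Q0. Q0=[P1] Q1=[P2,P3,P4] Q2=[]
t=17-18: P1@Q0 runs 1, rem=1, I/O yield, promote→Q0. Q0=[P1] Q1=[P2,P3,P4] Q2=[]
t=18-19: P1@Q0 runs 1, rem=0, completes. Q0=[] Q1=[P2,P3,P4] Q2=[]
t=19-23: P2@Q1 runs 4, rem=4, quantum used, demote→Q2. Q0=[] Q1=[P3,P4] Q2=[P2]
t=23-27: P3@Q1 runs 4, rem=3, quantum used, demote→Q2. Q0=[] Q1=[P4] Q2=[P2,P3]
t=27-30: P4@Q1 runs 3, rem=3, I/O yield, promote→Q0. Q0=[P4] Q1=[] Q2=[P2,P3]
t=30-32: P4@Q0 runs 2, rem=1, quantum used, demote→Q1. Q0=[] Q1=[P4] Q2=[P2,P3]
t=32-33: P4@Q1 runs 1, rem=0, completes. Q0=[] Q1=[] Q2=[P2,P3]
t=33-37: P2@Q2 runs 4, rem=0, completes. Q0=[] Q1=[] Q2=[P3]
t=37-40: P3@Q2 runs 3, rem=0, completes. Q0=[] Q1=[] Q2=[]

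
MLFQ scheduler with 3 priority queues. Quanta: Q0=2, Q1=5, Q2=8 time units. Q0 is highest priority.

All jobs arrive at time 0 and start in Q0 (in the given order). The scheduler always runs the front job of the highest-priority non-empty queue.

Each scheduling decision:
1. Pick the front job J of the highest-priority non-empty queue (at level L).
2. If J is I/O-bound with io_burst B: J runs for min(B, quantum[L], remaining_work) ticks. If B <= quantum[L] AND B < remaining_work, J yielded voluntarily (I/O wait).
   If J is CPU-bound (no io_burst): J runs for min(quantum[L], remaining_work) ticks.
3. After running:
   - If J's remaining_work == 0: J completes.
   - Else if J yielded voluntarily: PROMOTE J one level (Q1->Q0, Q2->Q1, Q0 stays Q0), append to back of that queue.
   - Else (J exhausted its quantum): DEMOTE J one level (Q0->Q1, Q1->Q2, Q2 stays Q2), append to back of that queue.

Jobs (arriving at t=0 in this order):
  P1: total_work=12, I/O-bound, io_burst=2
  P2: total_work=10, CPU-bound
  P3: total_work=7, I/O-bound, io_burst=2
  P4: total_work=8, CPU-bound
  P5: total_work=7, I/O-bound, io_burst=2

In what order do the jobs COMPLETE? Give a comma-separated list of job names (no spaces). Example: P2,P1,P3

t=0-2: P1@Q0 runs 2, rem=10, I/O yield, promote→Q0. Q0=[P2,P3,P4,P5,P1] Q1=[] Q2=[]
t=2-4: P2@Q0 runs 2, rem=8, quantum used, demote→Q1. Q0=[P3,P4,P5,P1] Q1=[P2] Q2=[]
t=4-6: P3@Q0 runs 2, rem=5, I/O yield, promote→Q0. Q0=[P4,P5,P1,P3] Q1=[P2] Q2=[]
t=6-8: P4@Q0 runs 2, rem=6, quantum used, demote→Q1. Q0=[P5,P1,P3] Q1=[P2,P4] Q2=[]
t=8-10: P5@Q0 runs 2, rem=5, I/O yield, promote→Q0. Q0=[P1,P3,P5] Q1=[P2,P4] Q2=[]
t=10-12: P1@Q0 runs 2, rem=8, I/O yield, promote→Q0. Q0=[P3,P5,P1] Q1=[P2,P4] Q2=[]
t=12-14: P3@Q0 runs 2, rem=3, I/O yield, promote→Q0. Q0=[P5,P1,P3] Q1=[P2,P4] Q2=[]
t=14-16: P5@Q0 runs 2, rem=3, I/O yield, promote→Q0. Q0=[P1,P3,P5] Q1=[P2,P4] Q2=[]
t=16-18: P1@Q0 runs 2, rem=6, I/O yield, promote→Q0. Q0=[P3,P5,P1] Q1=[P2,P4] Q2=[]
t=18-20: P3@Q0 runs 2, rem=1, I/O yield, promote→Q0. Q0=[P5,P1,P3] Q1=[P2,P4] Q2=[]
t=20-22: P5@Q0 runs 2, rem=1, I/O yield, promote→Q0. Q0=[P1,P3,P5] Q1=[P2,P4] Q2=[]
t=22-24: P1@Q0 runs 2, rem=4, I/O yield, promote→Q0. Q0=[P3,P5,P1] Q1=[P2,P4] Q2=[]
t=24-25: P3@Q0 runs 1, rem=0, completes. Q0=[P5,P1] Q1=[P2,P4] Q2=[]
t=25-26: P5@Q0 runs 1, rem=0, completes. Q0=[P1] Q1=[P2,P4] Q2=[]
t=26-28: P1@Q0 runs 2, rem=2, I/O yield, promote→Q0. Q0=[P1] Q1=[P2,P4] Q2=[]
t=28-30: P1@Q0 runs 2, rem=0, completes. Q0=[] Q1=[P2,P4] Q2=[]
t=30-35: P2@Q1 runs 5, rem=3, quantum used, demote→Q2. Q0=[] Q1=[P4] Q2=[P2]
t=35-40: P4@Q1 runs 5, rem=1, quantum used, demote→Q2. Q0=[] Q1=[] Q2=[P2,P4]
t=40-43: P2@Q2 runs 3, rem=0, completes. Q0=[] Q1=[] Q2=[P4]
t=43-44: P4@Q2 runs 1, rem=0, completes. Q0=[] Q1=[] Q2=[]

Answer: P3,P5,P1,P2,P4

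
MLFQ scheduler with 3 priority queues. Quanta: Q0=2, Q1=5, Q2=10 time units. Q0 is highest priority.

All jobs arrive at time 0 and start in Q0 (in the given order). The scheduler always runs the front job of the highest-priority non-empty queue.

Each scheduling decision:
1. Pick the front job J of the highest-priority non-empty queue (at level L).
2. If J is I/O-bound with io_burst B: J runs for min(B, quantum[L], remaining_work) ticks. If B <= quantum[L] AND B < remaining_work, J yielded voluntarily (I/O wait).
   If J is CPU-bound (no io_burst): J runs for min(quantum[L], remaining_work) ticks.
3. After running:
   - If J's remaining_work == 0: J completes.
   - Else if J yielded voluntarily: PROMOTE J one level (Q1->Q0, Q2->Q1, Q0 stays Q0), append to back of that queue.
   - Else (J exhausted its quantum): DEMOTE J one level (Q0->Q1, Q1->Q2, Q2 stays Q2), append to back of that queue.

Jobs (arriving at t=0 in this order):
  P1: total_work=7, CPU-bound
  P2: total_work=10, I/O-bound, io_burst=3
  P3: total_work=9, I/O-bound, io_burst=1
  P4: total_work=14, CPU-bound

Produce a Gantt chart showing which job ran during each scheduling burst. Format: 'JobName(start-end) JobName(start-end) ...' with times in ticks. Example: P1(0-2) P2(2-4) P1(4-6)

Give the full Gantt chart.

t=0-2: P1@Q0 runs 2, rem=5, quantum used, demote→Q1. Q0=[P2,P3,P4] Q1=[P1] Q2=[]
t=2-4: P2@Q0 runs 2, rem=8, quantum used, demote→Q1. Q0=[P3,P4] Q1=[P1,P2] Q2=[]
t=4-5: P3@Q0 runs 1, rem=8, I/O yield, promote→Q0. Q0=[P4,P3] Q1=[P1,P2] Q2=[]
t=5-7: P4@Q0 runs 2, rem=12, quantum used, demote→Q1. Q0=[P3] Q1=[P1,P2,P4] Q2=[]
t=7-8: P3@Q0 runs 1, rem=7, I/O yield, promote→Q0. Q0=[P3] Q1=[P1,P2,P4] Q2=[]
t=8-9: P3@Q0 runs 1, rem=6, I/O yield, promote→Q0. Q0=[P3] Q1=[P1,P2,P4] Q2=[]
t=9-10: P3@Q0 runs 1, rem=5, I/O yield, promote→Q0. Q0=[P3] Q1=[P1,P2,P4] Q2=[]
t=10-11: P3@Q0 runs 1, rem=4, I/O yield, promote→Q0. Q0=[P3] Q1=[P1,P2,P4] Q2=[]
t=11-12: P3@Q0 runs 1, rem=3, I/O yield, promote→Q0. Q0=[P3] Q1=[P1,P2,P4] Q2=[]
t=12-13: P3@Q0 runs 1, rem=2, I/O yield, promote→Q0. Q0=[P3] Q1=[P1,P2,P4] Q2=[]
t=13-14: P3@Q0 runs 1, rem=1, I/O yield, promote→Q0. Q0=[P3] Q1=[P1,P2,P4] Q2=[]
t=14-15: P3@Q0 runs 1, rem=0, completes. Q0=[] Q1=[P1,P2,P4] Q2=[]
t=15-20: P1@Q1 runs 5, rem=0, completes. Q0=[] Q1=[P2,P4] Q2=[]
t=20-23: P2@Q1 runs 3, rem=5, I/O yield, promote→Q0. Q0=[P2] Q1=[P4] Q2=[]
t=23-25: P2@Q0 runs 2, rem=3, quantum used, demote→Q1. Q0=[] Q1=[P4,P2] Q2=[]
t=25-30: P4@Q1 runs 5, rem=7, quantum used, demote→Q2. Q0=[] Q1=[P2] Q2=[P4]
t=30-33: P2@Q1 runs 3, rem=0, completes. Q0=[] Q1=[] Q2=[P4]
t=33-40: P4@Q2 runs 7, rem=0, completes. Q0=[] Q1=[] Q2=[]

Answer: P1(0-2) P2(2-4) P3(4-5) P4(5-7) P3(7-8) P3(8-9) P3(9-10) P3(10-11) P3(11-12) P3(12-13) P3(13-14) P3(14-15) P1(15-20) P2(20-23) P2(23-25) P4(25-30) P2(30-33) P4(33-40)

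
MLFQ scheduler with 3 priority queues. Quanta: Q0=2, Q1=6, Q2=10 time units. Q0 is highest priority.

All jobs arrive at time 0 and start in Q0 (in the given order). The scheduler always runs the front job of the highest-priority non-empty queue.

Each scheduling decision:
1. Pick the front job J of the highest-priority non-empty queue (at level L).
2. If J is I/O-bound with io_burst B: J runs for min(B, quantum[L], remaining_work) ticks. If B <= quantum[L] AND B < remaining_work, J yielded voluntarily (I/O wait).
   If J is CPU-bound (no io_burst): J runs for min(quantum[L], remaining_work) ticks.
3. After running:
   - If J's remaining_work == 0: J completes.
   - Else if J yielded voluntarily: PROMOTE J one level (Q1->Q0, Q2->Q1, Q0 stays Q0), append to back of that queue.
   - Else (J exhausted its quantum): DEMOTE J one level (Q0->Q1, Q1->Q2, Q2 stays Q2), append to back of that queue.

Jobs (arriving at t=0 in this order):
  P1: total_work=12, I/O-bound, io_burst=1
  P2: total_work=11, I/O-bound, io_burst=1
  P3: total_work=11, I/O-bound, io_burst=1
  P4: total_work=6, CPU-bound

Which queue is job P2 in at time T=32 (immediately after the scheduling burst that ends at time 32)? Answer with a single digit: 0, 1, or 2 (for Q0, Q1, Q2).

Answer: 0

Derivation:
t=0-1: P1@Q0 runs 1, rem=11, I/O yield, promote→Q0. Q0=[P2,P3,P4,P1] Q1=[] Q2=[]
t=1-2: P2@Q0 runs 1, rem=10, I/O yield, promote→Q0. Q0=[P3,P4,P1,P2] Q1=[] Q2=[]
t=2-3: P3@Q0 runs 1, rem=10, I/O yield, promote→Q0. Q0=[P4,P1,P2,P3] Q1=[] Q2=[]
t=3-5: P4@Q0 runs 2, rem=4, quantum used, demote→Q1. Q0=[P1,P2,P3] Q1=[P4] Q2=[]
t=5-6: P1@Q0 runs 1, rem=10, I/O yield, promote→Q0. Q0=[P2,P3,P1] Q1=[P4] Q2=[]
t=6-7: P2@Q0 runs 1, rem=9, I/O yield, promote→Q0. Q0=[P3,P1,P2] Q1=[P4] Q2=[]
t=7-8: P3@Q0 runs 1, rem=9, I/O yield, promote→Q0. Q0=[P1,P2,P3] Q1=[P4] Q2=[]
t=8-9: P1@Q0 runs 1, rem=9, I/O yield, promote→Q0. Q0=[P2,P3,P1] Q1=[P4] Q2=[]
t=9-10: P2@Q0 runs 1, rem=8, I/O yield, promote→Q0. Q0=[P3,P1,P2] Q1=[P4] Q2=[]
t=10-11: P3@Q0 runs 1, rem=8, I/O yield, promote→Q0. Q0=[P1,P2,P3] Q1=[P4] Q2=[]
t=11-12: P1@Q0 runs 1, rem=8, I/O yield, promote→Q0. Q0=[P2,P3,P1] Q1=[P4] Q2=[]
t=12-13: P2@Q0 runs 1, rem=7, I/O yield, promote→Q0. Q0=[P3,P1,P2] Q1=[P4] Q2=[]
t=13-14: P3@Q0 runs 1, rem=7, I/O yield, promote→Q0. Q0=[P1,P2,P3] Q1=[P4] Q2=[]
t=14-15: P1@Q0 runs 1, rem=7, I/O yield, promote→Q0. Q0=[P2,P3,P1] Q1=[P4] Q2=[]
t=15-16: P2@Q0 runs 1, rem=6, I/O yield, promote→Q0. Q0=[P3,P1,P2] Q1=[P4] Q2=[]
t=16-17: P3@Q0 runs 1, rem=6, I/O yield, promote→Q0. Q0=[P1,P2,P3] Q1=[P4] Q2=[]
t=17-18: P1@Q0 runs 1, rem=6, I/O yield, promote→Q0. Q0=[P2,P3,P1] Q1=[P4] Q2=[]
t=18-19: P2@Q0 runs 1, rem=5, I/O yield, promote→Q0. Q0=[P3,P1,P2] Q1=[P4] Q2=[]
t=19-20: P3@Q0 runs 1, rem=5, I/O yield, promote→Q0. Q0=[P1,P2,P3] Q1=[P4] Q2=[]
t=20-21: P1@Q0 runs 1, rem=5, I/O yield, promote→Q0. Q0=[P2,P3,P1] Q1=[P4] Q2=[]
t=21-22: P2@Q0 runs 1, rem=4, I/O yield, promote→Q0. Q0=[P3,P1,P2] Q1=[P4] Q2=[]
t=22-23: P3@Q0 runs 1, rem=4, I/O yield, promote→Q0. Q0=[P1,P2,P3] Q1=[P4] Q2=[]
t=23-24: P1@Q0 runs 1, rem=4, I/O yield, promote→Q0. Q0=[P2,P3,P1] Q1=[P4] Q2=[]
t=24-25: P2@Q0 runs 1, rem=3, I/O yield, promote→Q0. Q0=[P3,P1,P2] Q1=[P4] Q2=[]
t=25-26: P3@Q0 runs 1, rem=3, I/O yield, promote→Q0. Q0=[P1,P2,P3] Q1=[P4] Q2=[]
t=26-27: P1@Q0 runs 1, rem=3, I/O yield, promote→Q0. Q0=[P2,P3,P1] Q1=[P4] Q2=[]
t=27-28: P2@Q0 runs 1, rem=2, I/O yield, promote→Q0. Q0=[P3,P1,P2] Q1=[P4] Q2=[]
t=28-29: P3@Q0 runs 1, rem=2, I/O yield, promote→Q0. Q0=[P1,P2,P3] Q1=[P4] Q2=[]
t=29-30: P1@Q0 runs 1, rem=2, I/O yield, promote→Q0. Q0=[P2,P3,P1] Q1=[P4] Q2=[]
t=30-31: P2@Q0 runs 1, rem=1, I/O yield, promote→Q0. Q0=[P3,P1,P2] Q1=[P4] Q2=[]
t=31-32: P3@Q0 runs 1, rem=1, I/O yield, promote→Q0. Q0=[P1,P2,P3] Q1=[P4] Q2=[]
t=32-33: P1@Q0 runs 1, rem=1, I/O yield, promote→Q0. Q0=[P2,P3,P1] Q1=[P4] Q2=[]
t=33-34: P2@Q0 runs 1, rem=0, completes. Q0=[P3,P1] Q1=[P4] Q2=[]
t=34-35: P3@Q0 runs 1, rem=0, completes. Q0=[P1] Q1=[P4] Q2=[]
t=35-36: P1@Q0 runs 1, rem=0, completes. Q0=[] Q1=[P4] Q2=[]
t=36-40: P4@Q1 runs 4, rem=0, completes. Q0=[] Q1=[] Q2=[]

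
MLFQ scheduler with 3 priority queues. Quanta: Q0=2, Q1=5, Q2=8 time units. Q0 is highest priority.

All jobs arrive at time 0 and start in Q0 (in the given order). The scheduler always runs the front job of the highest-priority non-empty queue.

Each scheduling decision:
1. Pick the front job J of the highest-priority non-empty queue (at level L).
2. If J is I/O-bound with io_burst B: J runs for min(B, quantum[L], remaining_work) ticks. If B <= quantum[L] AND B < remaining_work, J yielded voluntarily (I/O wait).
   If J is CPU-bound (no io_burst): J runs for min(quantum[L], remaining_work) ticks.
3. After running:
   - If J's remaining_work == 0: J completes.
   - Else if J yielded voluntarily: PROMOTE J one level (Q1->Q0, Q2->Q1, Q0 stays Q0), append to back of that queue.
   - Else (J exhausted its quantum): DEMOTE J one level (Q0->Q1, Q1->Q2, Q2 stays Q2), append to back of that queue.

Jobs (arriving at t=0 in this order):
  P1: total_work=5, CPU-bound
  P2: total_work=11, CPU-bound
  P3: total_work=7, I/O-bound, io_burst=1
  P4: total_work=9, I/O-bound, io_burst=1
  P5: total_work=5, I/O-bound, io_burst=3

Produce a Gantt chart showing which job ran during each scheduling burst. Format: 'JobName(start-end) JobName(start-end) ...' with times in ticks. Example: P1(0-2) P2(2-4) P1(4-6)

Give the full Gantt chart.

t=0-2: P1@Q0 runs 2, rem=3, quantum used, demote→Q1. Q0=[P2,P3,P4,P5] Q1=[P1] Q2=[]
t=2-4: P2@Q0 runs 2, rem=9, quantum used, demote→Q1. Q0=[P3,P4,P5] Q1=[P1,P2] Q2=[]
t=4-5: P3@Q0 runs 1, rem=6, I/O yield, promote→Q0. Q0=[P4,P5,P3] Q1=[P1,P2] Q2=[]
t=5-6: P4@Q0 runs 1, rem=8, I/O yield, promote→Q0. Q0=[P5,P3,P4] Q1=[P1,P2] Q2=[]
t=6-8: P5@Q0 runs 2, rem=3, quantum used, demote→Q1. Q0=[P3,P4] Q1=[P1,P2,P5] Q2=[]
t=8-9: P3@Q0 runs 1, rem=5, I/O yield, promote→Q0. Q0=[P4,P3] Q1=[P1,P2,P5] Q2=[]
t=9-10: P4@Q0 runs 1, rem=7, I/O yield, promote→Q0. Q0=[P3,P4] Q1=[P1,P2,P5] Q2=[]
t=10-11: P3@Q0 runs 1, rem=4, I/O yield, promote→Q0. Q0=[P4,P3] Q1=[P1,P2,P5] Q2=[]
t=11-12: P4@Q0 runs 1, rem=6, I/O yield, promote→Q0. Q0=[P3,P4] Q1=[P1,P2,P5] Q2=[]
t=12-13: P3@Q0 runs 1, rem=3, I/O yield, promote→Q0. Q0=[P4,P3] Q1=[P1,P2,P5] Q2=[]
t=13-14: P4@Q0 runs 1, rem=5, I/O yield, promote→Q0. Q0=[P3,P4] Q1=[P1,P2,P5] Q2=[]
t=14-15: P3@Q0 runs 1, rem=2, I/O yield, promote→Q0. Q0=[P4,P3] Q1=[P1,P2,P5] Q2=[]
t=15-16: P4@Q0 runs 1, rem=4, I/O yield, promote→Q0. Q0=[P3,P4] Q1=[P1,P2,P5] Q2=[]
t=16-17: P3@Q0 runs 1, rem=1, I/O yield, promote→Q0. Q0=[P4,P3] Q1=[P1,P2,P5] Q2=[]
t=17-18: P4@Q0 runs 1, rem=3, I/O yield, promote→Q0. Q0=[P3,P4] Q1=[P1,P2,P5] Q2=[]
t=18-19: P3@Q0 runs 1, rem=0, completes. Q0=[P4] Q1=[P1,P2,P5] Q2=[]
t=19-20: P4@Q0 runs 1, rem=2, I/O yield, promote→Q0. Q0=[P4] Q1=[P1,P2,P5] Q2=[]
t=20-21: P4@Q0 runs 1, rem=1, I/O yield, promote→Q0. Q0=[P4] Q1=[P1,P2,P5] Q2=[]
t=21-22: P4@Q0 runs 1, rem=0, completes. Q0=[] Q1=[P1,P2,P5] Q2=[]
t=22-25: P1@Q1 runs 3, rem=0, completes. Q0=[] Q1=[P2,P5] Q2=[]
t=25-30: P2@Q1 runs 5, rem=4, quantum used, demote→Q2. Q0=[] Q1=[P5] Q2=[P2]
t=30-33: P5@Q1 runs 3, rem=0, completes. Q0=[] Q1=[] Q2=[P2]
t=33-37: P2@Q2 runs 4, rem=0, completes. Q0=[] Q1=[] Q2=[]

Answer: P1(0-2) P2(2-4) P3(4-5) P4(5-6) P5(6-8) P3(8-9) P4(9-10) P3(10-11) P4(11-12) P3(12-13) P4(13-14) P3(14-15) P4(15-16) P3(16-17) P4(17-18) P3(18-19) P4(19-20) P4(20-21) P4(21-22) P1(22-25) P2(25-30) P5(30-33) P2(33-37)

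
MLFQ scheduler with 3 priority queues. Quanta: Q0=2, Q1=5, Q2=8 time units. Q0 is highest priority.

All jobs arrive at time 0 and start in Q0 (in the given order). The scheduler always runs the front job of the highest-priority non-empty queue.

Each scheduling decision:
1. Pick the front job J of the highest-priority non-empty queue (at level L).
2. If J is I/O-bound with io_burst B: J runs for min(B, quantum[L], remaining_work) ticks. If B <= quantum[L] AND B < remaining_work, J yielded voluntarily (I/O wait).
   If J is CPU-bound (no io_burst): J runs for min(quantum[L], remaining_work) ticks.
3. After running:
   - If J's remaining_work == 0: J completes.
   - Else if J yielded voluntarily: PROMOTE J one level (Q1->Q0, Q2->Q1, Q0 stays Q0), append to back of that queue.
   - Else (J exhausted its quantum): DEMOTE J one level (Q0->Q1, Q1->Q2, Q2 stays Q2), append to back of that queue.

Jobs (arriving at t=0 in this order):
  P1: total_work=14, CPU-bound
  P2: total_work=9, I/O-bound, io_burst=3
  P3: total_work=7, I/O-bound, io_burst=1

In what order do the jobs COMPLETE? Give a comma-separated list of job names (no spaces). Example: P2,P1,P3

t=0-2: P1@Q0 runs 2, rem=12, quantum used, demote→Q1. Q0=[P2,P3] Q1=[P1] Q2=[]
t=2-4: P2@Q0 runs 2, rem=7, quantum used, demote→Q1. Q0=[P3] Q1=[P1,P2] Q2=[]
t=4-5: P3@Q0 runs 1, rem=6, I/O yield, promote→Q0. Q0=[P3] Q1=[P1,P2] Q2=[]
t=5-6: P3@Q0 runs 1, rem=5, I/O yield, promote→Q0. Q0=[P3] Q1=[P1,P2] Q2=[]
t=6-7: P3@Q0 runs 1, rem=4, I/O yield, promote→Q0. Q0=[P3] Q1=[P1,P2] Q2=[]
t=7-8: P3@Q0 runs 1, rem=3, I/O yield, promote→Q0. Q0=[P3] Q1=[P1,P2] Q2=[]
t=8-9: P3@Q0 runs 1, rem=2, I/O yield, promote→Q0. Q0=[P3] Q1=[P1,P2] Q2=[]
t=9-10: P3@Q0 runs 1, rem=1, I/O yield, promote→Q0. Q0=[P3] Q1=[P1,P2] Q2=[]
t=10-11: P3@Q0 runs 1, rem=0, completes. Q0=[] Q1=[P1,P2] Q2=[]
t=11-16: P1@Q1 runs 5, rem=7, quantum used, demote→Q2. Q0=[] Q1=[P2] Q2=[P1]
t=16-19: P2@Q1 runs 3, rem=4, I/O yield, promote→Q0. Q0=[P2] Q1=[] Q2=[P1]
t=19-21: P2@Q0 runs 2, rem=2, quantum used, demote→Q1. Q0=[] Q1=[P2] Q2=[P1]
t=21-23: P2@Q1 runs 2, rem=0, completes. Q0=[] Q1=[] Q2=[P1]
t=23-30: P1@Q2 runs 7, rem=0, completes. Q0=[] Q1=[] Q2=[]

Answer: P3,P2,P1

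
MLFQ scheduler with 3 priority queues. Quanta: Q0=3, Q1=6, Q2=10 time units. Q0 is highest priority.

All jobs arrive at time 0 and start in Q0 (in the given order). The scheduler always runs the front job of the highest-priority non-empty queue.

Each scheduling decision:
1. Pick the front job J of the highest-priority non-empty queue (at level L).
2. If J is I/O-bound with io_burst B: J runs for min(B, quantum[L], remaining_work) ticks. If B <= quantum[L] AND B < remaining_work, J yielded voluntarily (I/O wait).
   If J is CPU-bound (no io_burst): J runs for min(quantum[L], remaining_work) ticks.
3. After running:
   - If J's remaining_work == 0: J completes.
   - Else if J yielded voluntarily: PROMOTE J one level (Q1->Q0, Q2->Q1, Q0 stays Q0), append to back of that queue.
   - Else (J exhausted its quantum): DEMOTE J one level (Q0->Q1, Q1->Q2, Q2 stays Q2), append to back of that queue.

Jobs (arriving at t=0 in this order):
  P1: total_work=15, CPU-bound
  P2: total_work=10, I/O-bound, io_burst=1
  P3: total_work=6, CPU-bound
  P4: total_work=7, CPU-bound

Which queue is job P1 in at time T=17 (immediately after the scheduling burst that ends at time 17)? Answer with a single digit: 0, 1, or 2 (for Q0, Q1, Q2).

t=0-3: P1@Q0 runs 3, rem=12, quantum used, demote→Q1. Q0=[P2,P3,P4] Q1=[P1] Q2=[]
t=3-4: P2@Q0 runs 1, rem=9, I/O yield, promote→Q0. Q0=[P3,P4,P2] Q1=[P1] Q2=[]
t=4-7: P3@Q0 runs 3, rem=3, quantum used, demote→Q1. Q0=[P4,P2] Q1=[P1,P3] Q2=[]
t=7-10: P4@Q0 runs 3, rem=4, quantum used, demote→Q1. Q0=[P2] Q1=[P1,P3,P4] Q2=[]
t=10-11: P2@Q0 runs 1, rem=8, I/O yield, promote→Q0. Q0=[P2] Q1=[P1,P3,P4] Q2=[]
t=11-12: P2@Q0 runs 1, rem=7, I/O yield, promote→Q0. Q0=[P2] Q1=[P1,P3,P4] Q2=[]
t=12-13: P2@Q0 runs 1, rem=6, I/O yield, promote→Q0. Q0=[P2] Q1=[P1,P3,P4] Q2=[]
t=13-14: P2@Q0 runs 1, rem=5, I/O yield, promote→Q0. Q0=[P2] Q1=[P1,P3,P4] Q2=[]
t=14-15: P2@Q0 runs 1, rem=4, I/O yield, promote→Q0. Q0=[P2] Q1=[P1,P3,P4] Q2=[]
t=15-16: P2@Q0 runs 1, rem=3, I/O yield, promote→Q0. Q0=[P2] Q1=[P1,P3,P4] Q2=[]
t=16-17: P2@Q0 runs 1, rem=2, I/O yield, promote→Q0. Q0=[P2] Q1=[P1,P3,P4] Q2=[]
t=17-18: P2@Q0 runs 1, rem=1, I/O yield, promote→Q0. Q0=[P2] Q1=[P1,P3,P4] Q2=[]
t=18-19: P2@Q0 runs 1, rem=0, completes. Q0=[] Q1=[P1,P3,P4] Q2=[]
t=19-25: P1@Q1 runs 6, rem=6, quantum used, demote→Q2. Q0=[] Q1=[P3,P4] Q2=[P1]
t=25-28: P3@Q1 runs 3, rem=0, completes. Q0=[] Q1=[P4] Q2=[P1]
t=28-32: P4@Q1 runs 4, rem=0, completes. Q0=[] Q1=[] Q2=[P1]
t=32-38: P1@Q2 runs 6, rem=0, completes. Q0=[] Q1=[] Q2=[]

Answer: 1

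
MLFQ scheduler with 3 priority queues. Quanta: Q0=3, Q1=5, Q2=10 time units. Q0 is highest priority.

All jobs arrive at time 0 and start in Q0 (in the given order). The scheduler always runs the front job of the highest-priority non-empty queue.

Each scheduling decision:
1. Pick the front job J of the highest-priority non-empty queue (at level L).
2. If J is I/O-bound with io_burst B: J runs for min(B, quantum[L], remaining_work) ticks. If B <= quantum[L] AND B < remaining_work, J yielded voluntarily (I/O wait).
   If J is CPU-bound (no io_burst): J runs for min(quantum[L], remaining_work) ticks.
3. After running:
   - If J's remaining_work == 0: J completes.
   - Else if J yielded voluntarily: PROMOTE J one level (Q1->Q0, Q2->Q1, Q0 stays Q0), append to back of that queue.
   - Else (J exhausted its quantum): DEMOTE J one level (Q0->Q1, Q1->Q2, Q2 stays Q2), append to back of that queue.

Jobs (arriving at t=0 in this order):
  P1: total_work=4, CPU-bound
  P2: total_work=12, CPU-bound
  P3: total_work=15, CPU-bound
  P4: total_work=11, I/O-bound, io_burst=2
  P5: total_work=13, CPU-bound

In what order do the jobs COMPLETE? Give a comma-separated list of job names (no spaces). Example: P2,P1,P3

t=0-3: P1@Q0 runs 3, rem=1, quantum used, demote→Q1. Q0=[P2,P3,P4,P5] Q1=[P1] Q2=[]
t=3-6: P2@Q0 runs 3, rem=9, quantum used, demote→Q1. Q0=[P3,P4,P5] Q1=[P1,P2] Q2=[]
t=6-9: P3@Q0 runs 3, rem=12, quantum used, demote→Q1. Q0=[P4,P5] Q1=[P1,P2,P3] Q2=[]
t=9-11: P4@Q0 runs 2, rem=9, I/O yield, promote→Q0. Q0=[P5,P4] Q1=[P1,P2,P3] Q2=[]
t=11-14: P5@Q0 runs 3, rem=10, quantum used, demote→Q1. Q0=[P4] Q1=[P1,P2,P3,P5] Q2=[]
t=14-16: P4@Q0 runs 2, rem=7, I/O yield, promote→Q0. Q0=[P4] Q1=[P1,P2,P3,P5] Q2=[]
t=16-18: P4@Q0 runs 2, rem=5, I/O yield, promote→Q0. Q0=[P4] Q1=[P1,P2,P3,P5] Q2=[]
t=18-20: P4@Q0 runs 2, rem=3, I/O yield, promote→Q0. Q0=[P4] Q1=[P1,P2,P3,P5] Q2=[]
t=20-22: P4@Q0 runs 2, rem=1, I/O yield, promote→Q0. Q0=[P4] Q1=[P1,P2,P3,P5] Q2=[]
t=22-23: P4@Q0 runs 1, rem=0, completes. Q0=[] Q1=[P1,P2,P3,P5] Q2=[]
t=23-24: P1@Q1 runs 1, rem=0, completes. Q0=[] Q1=[P2,P3,P5] Q2=[]
t=24-29: P2@Q1 runs 5, rem=4, quantum used, demote→Q2. Q0=[] Q1=[P3,P5] Q2=[P2]
t=29-34: P3@Q1 runs 5, rem=7, quantum used, demote→Q2. Q0=[] Q1=[P5] Q2=[P2,P3]
t=34-39: P5@Q1 runs 5, rem=5, quantum used, demote→Q2. Q0=[] Q1=[] Q2=[P2,P3,P5]
t=39-43: P2@Q2 runs 4, rem=0, completes. Q0=[] Q1=[] Q2=[P3,P5]
t=43-50: P3@Q2 runs 7, rem=0, completes. Q0=[] Q1=[] Q2=[P5]
t=50-55: P5@Q2 runs 5, rem=0, completes. Q0=[] Q1=[] Q2=[]

Answer: P4,P1,P2,P3,P5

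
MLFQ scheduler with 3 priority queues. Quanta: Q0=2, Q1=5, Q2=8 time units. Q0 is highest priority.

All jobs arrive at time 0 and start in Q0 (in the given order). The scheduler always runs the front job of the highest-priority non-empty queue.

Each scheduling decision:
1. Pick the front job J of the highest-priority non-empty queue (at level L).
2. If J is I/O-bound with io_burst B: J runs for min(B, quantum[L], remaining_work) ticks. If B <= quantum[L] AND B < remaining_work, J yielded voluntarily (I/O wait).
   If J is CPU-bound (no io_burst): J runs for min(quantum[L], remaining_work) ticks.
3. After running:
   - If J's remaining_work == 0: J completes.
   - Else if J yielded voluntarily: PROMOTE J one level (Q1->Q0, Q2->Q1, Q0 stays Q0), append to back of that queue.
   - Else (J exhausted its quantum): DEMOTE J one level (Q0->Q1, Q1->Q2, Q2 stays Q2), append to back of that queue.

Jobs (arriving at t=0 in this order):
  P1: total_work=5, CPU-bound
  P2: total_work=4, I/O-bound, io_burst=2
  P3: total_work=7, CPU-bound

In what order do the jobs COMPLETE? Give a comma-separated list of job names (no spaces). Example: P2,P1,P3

t=0-2: P1@Q0 runs 2, rem=3, quantum used, demote→Q1. Q0=[P2,P3] Q1=[P1] Q2=[]
t=2-4: P2@Q0 runs 2, rem=2, I/O yield, promote→Q0. Q0=[P3,P2] Q1=[P1] Q2=[]
t=4-6: P3@Q0 runs 2, rem=5, quantum used, demote→Q1. Q0=[P2] Q1=[P1,P3] Q2=[]
t=6-8: P2@Q0 runs 2, rem=0, completes. Q0=[] Q1=[P1,P3] Q2=[]
t=8-11: P1@Q1 runs 3, rem=0, completes. Q0=[] Q1=[P3] Q2=[]
t=11-16: P3@Q1 runs 5, rem=0, completes. Q0=[] Q1=[] Q2=[]

Answer: P2,P1,P3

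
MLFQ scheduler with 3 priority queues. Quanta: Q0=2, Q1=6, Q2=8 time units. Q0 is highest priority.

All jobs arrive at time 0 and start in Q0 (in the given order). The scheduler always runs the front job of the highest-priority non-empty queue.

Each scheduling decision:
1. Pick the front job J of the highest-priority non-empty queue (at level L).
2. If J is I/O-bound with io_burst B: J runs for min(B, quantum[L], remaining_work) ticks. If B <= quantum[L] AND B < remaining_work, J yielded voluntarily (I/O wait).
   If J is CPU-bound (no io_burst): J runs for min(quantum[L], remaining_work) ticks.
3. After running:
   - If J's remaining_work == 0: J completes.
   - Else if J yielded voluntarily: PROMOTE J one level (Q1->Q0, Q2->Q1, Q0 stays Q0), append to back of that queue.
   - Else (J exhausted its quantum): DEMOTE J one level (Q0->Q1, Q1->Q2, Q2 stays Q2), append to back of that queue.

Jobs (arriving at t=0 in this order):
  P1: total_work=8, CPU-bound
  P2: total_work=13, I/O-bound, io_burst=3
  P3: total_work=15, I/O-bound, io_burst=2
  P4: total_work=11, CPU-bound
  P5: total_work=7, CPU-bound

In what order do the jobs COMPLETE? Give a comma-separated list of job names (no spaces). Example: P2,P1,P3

Answer: P3,P1,P5,P2,P4

Derivation:
t=0-2: P1@Q0 runs 2, rem=6, quantum used, demote→Q1. Q0=[P2,P3,P4,P5] Q1=[P1] Q2=[]
t=2-4: P2@Q0 runs 2, rem=11, quantum used, demote→Q1. Q0=[P3,P4,P5] Q1=[P1,P2] Q2=[]
t=4-6: P3@Q0 runs 2, rem=13, I/O yield, promote→Q0. Q0=[P4,P5,P3] Q1=[P1,P2] Q2=[]
t=6-8: P4@Q0 runs 2, rem=9, quantum used, demote→Q1. Q0=[P5,P3] Q1=[P1,P2,P4] Q2=[]
t=8-10: P5@Q0 runs 2, rem=5, quantum used, demote→Q1. Q0=[P3] Q1=[P1,P2,P4,P5] Q2=[]
t=10-12: P3@Q0 runs 2, rem=11, I/O yield, promote→Q0. Q0=[P3] Q1=[P1,P2,P4,P5] Q2=[]
t=12-14: P3@Q0 runs 2, rem=9, I/O yield, promote→Q0. Q0=[P3] Q1=[P1,P2,P4,P5] Q2=[]
t=14-16: P3@Q0 runs 2, rem=7, I/O yield, promote→Q0. Q0=[P3] Q1=[P1,P2,P4,P5] Q2=[]
t=16-18: P3@Q0 runs 2, rem=5, I/O yield, promote→Q0. Q0=[P3] Q1=[P1,P2,P4,P5] Q2=[]
t=18-20: P3@Q0 runs 2, rem=3, I/O yield, promote→Q0. Q0=[P3] Q1=[P1,P2,P4,P5] Q2=[]
t=20-22: P3@Q0 runs 2, rem=1, I/O yield, promote→Q0. Q0=[P3] Q1=[P1,P2,P4,P5] Q2=[]
t=22-23: P3@Q0 runs 1, rem=0, completes. Q0=[] Q1=[P1,P2,P4,P5] Q2=[]
t=23-29: P1@Q1 runs 6, rem=0, completes. Q0=[] Q1=[P2,P4,P5] Q2=[]
t=29-32: P2@Q1 runs 3, rem=8, I/O yield, promote→Q0. Q0=[P2] Q1=[P4,P5] Q2=[]
t=32-34: P2@Q0 runs 2, rem=6, quantum used, demote→Q1. Q0=[] Q1=[P4,P5,P2] Q2=[]
t=34-40: P4@Q1 runs 6, rem=3, quantum used, demote→Q2. Q0=[] Q1=[P5,P2] Q2=[P4]
t=40-45: P5@Q1 runs 5, rem=0, completes. Q0=[] Q1=[P2] Q2=[P4]
t=45-48: P2@Q1 runs 3, rem=3, I/O yield, promote→Q0. Q0=[P2] Q1=[] Q2=[P4]
t=48-50: P2@Q0 runs 2, rem=1, quantum used, demote→Q1. Q0=[] Q1=[P2] Q2=[P4]
t=50-51: P2@Q1 runs 1, rem=0, completes. Q0=[] Q1=[] Q2=[P4]
t=51-54: P4@Q2 runs 3, rem=0, completes. Q0=[] Q1=[] Q2=[]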